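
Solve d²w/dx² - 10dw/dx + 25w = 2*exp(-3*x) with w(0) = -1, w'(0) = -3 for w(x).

w = -33*exp(5*x)/32 + exp(-3*x)/32 + 9*x*exp(5*x)/4

Characteristic equation r² - 10r + 25 = 0 has discriminant (-10)² - 4·(25) = 0, so r = 5 is a repeated root.
Hence w_h = (C1 + C2*x)*exp(5*x).
Try w_p = A*exp(-3*x). Substituting into the equation and dividing by exp(-3*x) gives A = 1/32, so w_p = exp(-3*x)/32.
General solution: w = exp(-3*x)/32 + C1*exp(5*x) + C2*x*exp(5*x).
Apply the initial conditions: w(0) = 1/32 + C1 = -1 and w'(0) = -3/32 + C2 + 5*C1 = -3. Solving gives C1 = -33/32, C2 = 9/4.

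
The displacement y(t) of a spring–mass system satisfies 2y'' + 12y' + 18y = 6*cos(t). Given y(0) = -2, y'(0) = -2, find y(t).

y = -56*exp(-3*t)/25 + 6*cos(t)/25 + 9*sin(t)/50 - 89*t*exp(-3*t)/10

Divide through by 2: y'' + 6y' + 9y = 3*cos(t).
Characteristic equation r² + 6r + 9 = 0 has discriminant (6)² - 4·(9) = 0, so r = -3 is a repeated root.
Hence y_h = (C1 + C2*t)*exp(-3*t).
Try y_p = A*cos(t) + B*sin(t). Substituting and equating the coefficients of cos(t) and sin(t) gives A = 6/25, B = 9/50, so y_p = 6*cos(t)/25 + 9*sin(t)/50.
General solution: y = 6*cos(t)/25 + 9*sin(t)/50 + C1*exp(-3*t) + C2*t*exp(-3*t).
Apply the initial conditions: y(0) = 6/25 + C1 = -2 and y'(0) = 9/50 + C2 - 3*C1 = -2. Solving gives C1 = -56/25, C2 = -89/10.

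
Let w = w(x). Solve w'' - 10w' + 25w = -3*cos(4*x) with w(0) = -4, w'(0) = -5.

Characteristic equation r² - 10r + 25 = 0 has discriminant (-10)² - 4·(25) = 0, so r = 5 is a repeated root.
Hence w_h = (C1 + C2*x)*exp(5*x).
Try w_p = A*cos(4*x) + B*sin(4*x). Substituting and equating the coefficients of cos(4x) and sin(4x) gives A = -27/1681, B = 120/1681, so w_p = -27*cos(4*x)/1681 + 120*sin(4*x)/1681.
General solution: w = -27*cos(4*x)/1681 + 120*sin(4*x)/1681 + C1*exp(5*x) + C2*x*exp(5*x).
Apply the initial conditions: w(0) = -27/1681 + C1 = -4 and w'(0) = 480/1681 + C2 + 5*C1 = -5. Solving gives C1 = -6697/1681, C2 = 600/41.

w = -6697*exp(5*x)/1681 - 27*cos(4*x)/1681 + 120*sin(4*x)/1681 + 600*x*exp(5*x)/41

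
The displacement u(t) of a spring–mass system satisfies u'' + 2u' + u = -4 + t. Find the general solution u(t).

Characteristic equation r² + 2r + 1 = 0 has discriminant (2)² - 4·(1) = 0, so r = -1 is a repeated root.
Hence u_h = (C1 + C2*t)*exp(-t).
For the particular solution try u_p = A0 + A1*t. Substituting and matching coefficients of each power of t gives A0 = -6, A1 = 1, so u_p = -6 + t.

u = -6 + t + C1*exp(-t) + C2*t*exp(-t)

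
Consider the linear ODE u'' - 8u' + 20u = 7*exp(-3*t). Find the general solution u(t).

Characteristic equation r² - 8r + 20 = 0 has discriminant (-8)² - 4·(20) = -16 < 0, so r = 4 ± 2i.
Hence u_h = C1*cos(2*t)*exp(4*t) + C2*exp(4*t)*sin(2*t).
Try u_p = A*exp(-3*t). Substituting into the equation and dividing by exp(-3*t) gives A = 7/53, so u_p = 7*exp(-3*t)/53.

u = 7*exp(-3*t)/53 + C1*cos(2*t)*exp(4*t) + C2*exp(4*t)*sin(2*t)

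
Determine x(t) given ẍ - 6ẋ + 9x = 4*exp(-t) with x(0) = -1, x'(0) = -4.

x = -5*exp(3*t)/4 + exp(-t)/4

Characteristic equation r² - 6r + 9 = 0 has discriminant (-6)² - 4·(9) = 0, so r = 3 is a repeated root.
Hence x_h = (C1 + C2*t)*exp(3*t).
Try x_p = A*exp(-t). Substituting into the equation and dividing by exp(-t) gives A = 1/4, so x_p = exp(-t)/4.
General solution: x = exp(-t)/4 + C1*exp(3*t) + C2*t*exp(3*t).
Apply the initial conditions: x(0) = 1/4 + C1 = -1 and x'(0) = -1/4 + C2 + 3*C1 = -4. Solving gives C1 = -5/4, C2 = 0.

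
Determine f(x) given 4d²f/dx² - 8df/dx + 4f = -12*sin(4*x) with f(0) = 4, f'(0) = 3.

Divide through by 4: f'' - 2f' + f = -3*sin(4*x).
Characteristic equation r² - 2r + 1 = 0 has discriminant (-2)² - 4·(1) = 0, so r = 1 is a repeated root.
Hence f_h = (C1 + C2*x)*exp(x).
Try f_p = A*cos(4*x) + B*sin(4*x). Substituting and equating the coefficients of cos(4x) and sin(4x) gives A = -24/289, B = 45/289, so f_p = -24*cos(4*x)/289 + 45*sin(4*x)/289.
General solution: f = -24*cos(4*x)/289 + 45*sin(4*x)/289 + C1*exp(x) + C2*x*exp(x).
Apply the initial conditions: f(0) = -24/289 + C1 = 4 and f'(0) = 180/289 + C1 + C2 = 3. Solving gives C1 = 1180/289, C2 = -29/17.

f = -24*cos(4*x)/289 + 45*sin(4*x)/289 + 1180*exp(x)/289 - 29*x*exp(x)/17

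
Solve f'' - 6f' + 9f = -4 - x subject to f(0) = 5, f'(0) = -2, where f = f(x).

Characteristic equation r² - 6r + 9 = 0 has discriminant (-6)² - 4·(9) = 0, so r = 3 is a repeated root.
Hence f_h = (C1 + C2*x)*exp(3*x).
For the particular solution try f_p = A0 + A1*x. Substituting and matching coefficients of each power of x gives A0 = -14/27, A1 = -1/9, so f_p = -14/27 - x/9.
General solution: f = -14/27 - x/9 + C1*exp(3*x) + C2*x*exp(3*x).
Apply the initial conditions: f(0) = -14/27 + C1 = 5 and f'(0) = -1/9 + C2 + 3*C1 = -2. Solving gives C1 = 149/27, C2 = -166/9.

f = -14/27 - x/9 + 149*exp(3*x)/27 - 166*x*exp(3*x)/9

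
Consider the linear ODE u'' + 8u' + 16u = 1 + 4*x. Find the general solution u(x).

u = -1/16 + x/4 + C1*exp(-4*x) + C2*x*exp(-4*x)

Characteristic equation r² + 8r + 16 = 0 has discriminant (8)² - 4·(16) = 0, so r = -4 is a repeated root.
Hence u_h = (C1 + C2*x)*exp(-4*x).
For the particular solution try u_p = A0 + A1*x. Substituting and matching coefficients of each power of x gives A0 = -1/16, A1 = 1/4, so u_p = -1/16 + x/4.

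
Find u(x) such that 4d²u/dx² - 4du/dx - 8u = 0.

u = C1*exp(-x) + C2*exp(2*x)

Divide through by 4: u'' - u' - 2u = 0.
Characteristic equation r² - r - 2 = 0 factors as (r + 1)(r - 2) = 0, so r = -1, 2.
Hence u_h = C1*exp(-x) + C2*exp(2*x).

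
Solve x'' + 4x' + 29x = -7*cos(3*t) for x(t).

x = -35*cos(3*t)/136 - 21*sin(3*t)/136 + C1*cos(5*t)*exp(-2*t) + C2*exp(-2*t)*sin(5*t)

Characteristic equation r² + 4r + 29 = 0 has discriminant (4)² - 4·(29) = -100 < 0, so r = -2 ± 5i.
Hence x_h = C1*cos(5*t)*exp(-2*t) + C2*exp(-2*t)*sin(5*t).
Try x_p = A*cos(3*t) + B*sin(3*t). Substituting and equating the coefficients of cos(3t) and sin(3t) gives A = -35/136, B = -21/136, so x_p = -35*cos(3*t)/136 - 21*sin(3*t)/136.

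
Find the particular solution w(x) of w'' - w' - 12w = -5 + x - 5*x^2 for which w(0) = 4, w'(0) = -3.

w = 431/864 - 11*x/72 + 5*x**2/12 + 35*exp(4*x)/32 + 65*exp(-3*x)/27

Characteristic equation r² - r - 12 = 0 factors as (r - 4)(r + 3) = 0, so r = 4, -3.
Hence w_h = C1*exp(4*x) + C2*exp(-3*x).
For the particular solution try w_p = A0 + A1*x + A2*x^2. Substituting and matching coefficients of each power of x gives A0 = 431/864, A1 = -11/72, A2 = 5/12, so w_p = 431/864 - 11*x/72 + 5*x^2/12.
General solution: w = 431/864 - 11*x/72 + 5*x^2/12 + C1*exp(4*x) + C2*exp(-3*x).
Apply the initial conditions: w(0) = 431/864 + C1 + C2 = 4 and w'(0) = -11/72 - 3*C2 + 4*C1 = -3. Solving gives C1 = 35/32, C2 = 65/27.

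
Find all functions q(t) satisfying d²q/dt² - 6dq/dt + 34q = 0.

q = C1*cos(5*t)*exp(3*t) + C2*exp(3*t)*sin(5*t)

Characteristic equation r² - 6r + 34 = 0 has discriminant (-6)² - 4·(34) = -100 < 0, so r = 3 ± 5i.
Hence q_h = C1*cos(5*t)*exp(3*t) + C2*exp(3*t)*sin(5*t).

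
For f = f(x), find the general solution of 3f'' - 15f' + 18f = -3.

f = -1/6 + C1*exp(3*x) + C2*exp(2*x)

Divide through by 3: f'' - 5f' + 6f = -1.
Characteristic equation r² - 5r + 6 = 0 factors as (r - 3)(r - 2) = 0, so r = 3, 2.
Hence f_h = C1*exp(3*x) + C2*exp(2*x).
For the particular solution try f_p = A0. Substituting and matching coefficients of each power of x gives A0 = -1/6, so f_p = -1/6.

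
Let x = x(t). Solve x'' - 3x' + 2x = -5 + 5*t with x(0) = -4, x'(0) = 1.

x = 5/4 - 9*exp(t) + 5*t/2 + 15*exp(2*t)/4

Characteristic equation r² - 3r + 2 = 0 factors as (r - 2)(r - 1) = 0, so r = 2, 1.
Hence x_h = C1*exp(2*t) + C2*exp(t).
For the particular solution try x_p = A0 + A1*t. Substituting and matching coefficients of each power of t gives A0 = 5/4, A1 = 5/2, so x_p = 5/4 + 5*t/2.
General solution: x = 5/4 + 5*t/2 + C1*exp(2*t) + C2*exp(t).
Apply the initial conditions: x(0) = 5/4 + C1 + C2 = -4 and x'(0) = 5/2 + C2 + 2*C1 = 1. Solving gives C1 = 15/4, C2 = -9.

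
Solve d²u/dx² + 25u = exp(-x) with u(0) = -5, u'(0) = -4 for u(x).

u = -131*cos(5*x)/26 - 103*sin(5*x)/130 + exp(-x)/26

Characteristic equation r² + 25 = 0 has discriminant (0)² - 4·(25) = -100 < 0, so r = ± 5i.
Hence u_h = C1*cos(5*x) + C2*sin(5*x).
Try u_p = A*exp(-x). Substituting into the equation and dividing by exp(-x) gives A = 1/26, so u_p = exp(-x)/26.
General solution: u = exp(-x)/26 + C1*cos(5*x) + C2*sin(5*x).
Apply the initial conditions: u(0) = 1/26 + C1 = -5 and u'(0) = -1/26 + 5*C2 = -4. Solving gives C1 = -131/26, C2 = -103/130.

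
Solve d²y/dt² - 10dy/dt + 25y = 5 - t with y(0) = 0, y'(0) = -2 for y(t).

y = 23/125 - 23*exp(5*t)/125 - t/25 - 26*t*exp(5*t)/25

Characteristic equation r² - 10r + 25 = 0 has discriminant (-10)² - 4·(25) = 0, so r = 5 is a repeated root.
Hence y_h = (C1 + C2*t)*exp(5*t).
For the particular solution try y_p = A0 + A1*t. Substituting and matching coefficients of each power of t gives A0 = 23/125, A1 = -1/25, so y_p = 23/125 - t/25.
General solution: y = 23/125 - t/25 + C1*exp(5*t) + C2*t*exp(5*t).
Apply the initial conditions: y(0) = 23/125 + C1 = 0 and y'(0) = -1/25 + C2 + 5*C1 = -2. Solving gives C1 = -23/125, C2 = -26/25.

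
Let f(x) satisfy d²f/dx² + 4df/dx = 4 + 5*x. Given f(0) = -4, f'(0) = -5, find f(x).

Characteristic equation r² + 4r = 0 factors as (r + 4)r = 0, so r = -4, 0.
Hence f_h = C1*exp(-4*x) + C2.
Since 0 is a characteristic root (multiplicity 1), multiply the polynomial trial by x: try f_p = x*(A0 + A1*x). Substituting and matching coefficients of each power of x gives A0 = 11/16, A1 = 5/8, so f_p = 5*x^2/8 + 11*x/16.
General solution: f = C2 + 5*x^2/8 + 11*x/16 + C1*exp(-4*x).
Apply the initial conditions: f(0) = C1 + C2 = -4 and f'(0) = 11/16 - 4*C1 = -5. Solving gives C1 = 91/64, C2 = -347/64.

f = -347/64 + 5*x**2/8 + 11*x/16 + 91*exp(-4*x)/64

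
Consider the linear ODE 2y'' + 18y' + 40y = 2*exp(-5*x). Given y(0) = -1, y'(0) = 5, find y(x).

Divide through by 2: y'' + 9y' + 20y = exp(-5*x).
Characteristic equation r² + 9r + 20 = 0 factors as (r + 4)(r + 5) = 0, so r = -4, -5.
Hence y_h = C1*exp(-4*x) + C2*exp(-5*x).
Since exp(-5*x) solves the homogeneous equation (r = -5 is a root of multiplicity 1), multiply the trial by x. Try y_p = A*x*exp(-5*x). Substituting into the equation and dividing by exp(-5*x) gives A = -1, so y_p = -x*exp(-5*x).
General solution: y = C1*exp(-4*x) + C2*exp(-5*x) - x*exp(-5*x).
Apply the initial conditions: y(0) = C1 + C2 = -1 and y'(0) = -1 - 5*C2 - 4*C1 = 5. Solving gives C1 = 1, C2 = -2.

y = -2*exp(-5*x) - x*exp(-5*x) + exp(-4*x)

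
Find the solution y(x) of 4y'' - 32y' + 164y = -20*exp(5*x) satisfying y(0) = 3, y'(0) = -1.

y = -5*exp(5*x)/26 - 333*exp(4*x)*sin(5*x)/130 + 83*cos(5*x)*exp(4*x)/26

Divide through by 4: y'' - 8y' + 41y = -5*exp(5*x).
Characteristic equation r² - 8r + 41 = 0 has discriminant (-8)² - 4·(41) = -100 < 0, so r = 4 ± 5i.
Hence y_h = C1*cos(5*x)*exp(4*x) + C2*exp(4*x)*sin(5*x).
Try y_p = A*exp(5*x). Substituting into the equation and dividing by exp(5*x) gives A = -5/26, so y_p = -5*exp(5*x)/26.
General solution: y = -5*exp(5*x)/26 + C1*cos(5*x)*exp(4*x) + C2*exp(4*x)*sin(5*x).
Apply the initial conditions: y(0) = -5/26 + C1 = 3 and y'(0) = -25/26 + 4*C1 + 5*C2 = -1. Solving gives C1 = 83/26, C2 = -333/130.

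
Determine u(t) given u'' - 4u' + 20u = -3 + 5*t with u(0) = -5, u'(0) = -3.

Characteristic equation r² - 4r + 20 = 0 has discriminant (-4)² - 4·(20) = -64 < 0, so r = 2 ± 4i.
Hence u_h = C1*cos(4*t)*exp(2*t) + C2*exp(2*t)*sin(4*t).
For the particular solution try u_p = A0 + A1*t. Substituting and matching coefficients of each power of t gives A0 = -1/10, A1 = 1/4, so u_p = -1/10 + t/4.
General solution: u = -1/10 + t/4 + C1*cos(4*t)*exp(2*t) + C2*exp(2*t)*sin(4*t).
Apply the initial conditions: u(0) = -1/10 + C1 = -5 and u'(0) = 1/4 + 2*C1 + 4*C2 = -3. Solving gives C1 = -49/10, C2 = 131/80.

u = -1/10 + t/4 - 49*cos(4*t)*exp(2*t)/10 + 131*exp(2*t)*sin(4*t)/80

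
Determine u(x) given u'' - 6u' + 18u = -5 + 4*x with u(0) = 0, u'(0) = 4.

Characteristic equation r² - 6r + 18 = 0 has discriminant (-6)² - 4·(18) = -36 < 0, so r = 3 ± 3i.
Hence u_h = C1*cos(3*x)*exp(3*x) + C2*exp(3*x)*sin(3*x).
For the particular solution try u_p = A0 + A1*x. Substituting and matching coefficients of each power of x gives A0 = -11/54, A1 = 2/9, so u_p = -11/54 + 2*x/9.
General solution: u = -11/54 + 2*x/9 + C1*cos(3*x)*exp(3*x) + C2*exp(3*x)*sin(3*x).
Apply the initial conditions: u(0) = -11/54 + C1 = 0 and u'(0) = 2/9 + 3*C1 + 3*C2 = 4. Solving gives C1 = 11/54, C2 = 19/18.

u = -11/54 + 2*x/9 + 11*cos(3*x)*exp(3*x)/54 + 19*exp(3*x)*sin(3*x)/18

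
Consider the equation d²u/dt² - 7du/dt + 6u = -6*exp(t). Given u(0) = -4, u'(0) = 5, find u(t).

Characteristic equation r² - 7r + 6 = 0 factors as (r - 1)(r - 6) = 0, so r = 1, 6.
Hence u_h = C1*exp(t) + C2*exp(6*t).
Since exp(t) solves the homogeneous equation (r = 1 is a root of multiplicity 1), multiply the trial by t. Try u_p = A*t*exp(t). Substituting into the equation and dividing by exp(t) gives A = 6/5, so u_p = 6*t*exp(t)/5.
General solution: u = C1*exp(t) + C2*exp(6*t) + 6*t*exp(t)/5.
Apply the initial conditions: u(0) = C1 + C2 = -4 and u'(0) = 6/5 + C1 + 6*C2 = 5. Solving gives C1 = -139/25, C2 = 39/25.

u = -139*exp(t)/25 + 39*exp(6*t)/25 + 6*t*exp(t)/5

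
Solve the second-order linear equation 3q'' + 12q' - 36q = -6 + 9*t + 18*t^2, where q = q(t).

Divide through by 3: q'' + 4q' - 12q = -2 + 3*t + 6*t^2.
Characteristic equation r² + 4r - 12 = 0 factors as (r + 6)(r - 2) = 0, so r = -6, 2.
Hence q_h = C1*exp(-6*t) + C2*exp(2*t).
For the particular solution try q_p = A0 + A1*t + A2*t^2. Substituting and matching coefficients of each power of t gives A0 = -1/9, A1 = -7/12, A2 = -1/2, so q_p = -1/9 - 7*t/12 - t^2/2.

q = -1/9 - 7*t/12 - t**2/2 + C1*exp(-6*t) + C2*exp(2*t)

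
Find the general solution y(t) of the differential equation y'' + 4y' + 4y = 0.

Characteristic equation r² + 4r + 4 = 0 has discriminant (4)² - 4·(4) = 0, so r = -2 is a repeated root.
Hence y_h = (C1 + C2*t)*exp(-2*t).

y = C1*exp(-2*t) + C2*t*exp(-2*t)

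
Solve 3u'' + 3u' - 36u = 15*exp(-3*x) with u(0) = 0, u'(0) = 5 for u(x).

u = -5*exp(-3*x)/6 + 5*exp(3*x)/6

Divide through by 3: u'' + u' - 12u = 5*exp(-3*x).
Characteristic equation r² + r - 12 = 0 factors as (r + 4)(r - 3) = 0, so r = -4, 3.
Hence u_h = C1*exp(-4*x) + C2*exp(3*x).
Try u_p = A*exp(-3*x). Substituting into the equation and dividing by exp(-3*x) gives A = -5/6, so u_p = -5*exp(-3*x)/6.
General solution: u = -5*exp(-3*x)/6 + C1*exp(-4*x) + C2*exp(3*x).
Apply the initial conditions: u(0) = -5/6 + C1 + C2 = 0 and u'(0) = 5/2 - 4*C1 + 3*C2 = 5. Solving gives C1 = 0, C2 = 5/6.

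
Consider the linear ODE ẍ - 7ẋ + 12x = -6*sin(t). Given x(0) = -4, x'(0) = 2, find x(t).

Characteristic equation r² - 7r + 12 = 0 factors as (r - 4)(r - 3) = 0, so r = 4, 3.
Hence x_h = C1*exp(4*t) + C2*exp(3*t).
Try x_p = A*cos(t) + B*sin(t). Substituting and equating the coefficients of cos(t) and sin(t) gives A = -21/85, B = -33/85, so x_p = -33*sin(t)/85 - 21*cos(t)/85.
General solution: x = -33*sin(t)/85 - 21*cos(t)/85 + C1*exp(4*t) + C2*exp(3*t).
Apply the initial conditions: x(0) = -21/85 + C1 + C2 = -4 and x'(0) = -33/85 + 3*C2 + 4*C1 = 2. Solving gives C1 = 232/17, C2 = -87/5.

x = -87*exp(3*t)/5 - 33*sin(t)/85 - 21*cos(t)/85 + 232*exp(4*t)/17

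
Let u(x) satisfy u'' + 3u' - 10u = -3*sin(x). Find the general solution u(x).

Characteristic equation r² + 3r - 10 = 0 factors as (r - 2)(r + 5) = 0, so r = 2, -5.
Hence u_h = C1*exp(2*x) + C2*exp(-5*x).
Try u_p = A*cos(x) + B*sin(x). Substituting and equating the coefficients of cos(x) and sin(x) gives A = 9/130, B = 33/130, so u_p = 9*cos(x)/130 + 33*sin(x)/130.

u = 9*cos(x)/130 + 33*sin(x)/130 + C1*exp(2*x) + C2*exp(-5*x)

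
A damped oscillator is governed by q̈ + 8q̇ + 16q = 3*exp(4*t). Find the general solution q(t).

Characteristic equation r² + 8r + 16 = 0 has discriminant (8)² - 4·(16) = 0, so r = -4 is a repeated root.
Hence q_h = (C1 + C2*t)*exp(-4*t).
Try q_p = A*exp(4*t). Substituting into the equation and dividing by exp(4*t) gives A = 3/64, so q_p = 3*exp(4*t)/64.

q = 3*exp(4*t)/64 + C1*exp(-4*t) + C2*t*exp(-4*t)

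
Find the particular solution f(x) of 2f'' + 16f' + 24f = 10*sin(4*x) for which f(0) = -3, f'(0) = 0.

Divide through by 2: f'' + 8f' + 12f = 5*sin(4*x).
Characteristic equation r² + 8r + 12 = 0 factors as (r + 6)(r + 2) = 0, so r = -6, -2.
Hence f_h = C1*exp(-6*x) + C2*exp(-2*x).
Try f_p = A*cos(4*x) + B*sin(4*x). Substituting and equating the coefficients of cos(4x) and sin(4x) gives A = -2/13, B = -1/52, so f_p = -2*cos(4*x)/13 - sin(4*x)/52.
General solution: f = -2*cos(4*x)/13 - sin(4*x)/52 + C1*exp(-6*x) + C2*exp(-2*x).
Apply the initial conditions: f(0) = -2/13 + C1 + C2 = -3 and f'(0) = -1/13 - 6*C1 - 2*C2 = 0. Solving gives C1 = 73/52, C2 = -17/4.

f = -17*exp(-2*x)/4 - 2*cos(4*x)/13 - sin(4*x)/52 + 73*exp(-6*x)/52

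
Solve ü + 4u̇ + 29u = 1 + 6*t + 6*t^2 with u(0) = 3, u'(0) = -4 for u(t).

u = -11/24389 + 6*t**2/29 + 126*t/841 + 45146*exp(-2*t)*sin(5*t)/121945 + 73178*cos(5*t)*exp(-2*t)/24389

Characteristic equation r² + 4r + 29 = 0 has discriminant (4)² - 4·(29) = -100 < 0, so r = -2 ± 5i.
Hence u_h = C1*cos(5*t)*exp(-2*t) + C2*exp(-2*t)*sin(5*t).
For the particular solution try u_p = A0 + A1*t + A2*t^2. Substituting and matching coefficients of each power of t gives A0 = -11/24389, A1 = 126/841, A2 = 6/29, so u_p = -11/24389 + 6*t^2/29 + 126*t/841.
General solution: u = -11/24389 + 6*t^2/29 + 126*t/841 + C1*cos(5*t)*exp(-2*t) + C2*exp(-2*t)*sin(5*t).
Apply the initial conditions: u(0) = -11/24389 + C1 = 3 and u'(0) = 126/841 - 2*C1 + 5*C2 = -4. Solving gives C1 = 73178/24389, C2 = 45146/121945.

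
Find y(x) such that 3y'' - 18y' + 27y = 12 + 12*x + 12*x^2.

Divide through by 3: y'' - 6y' + 9y = 4 + 4*x + 4*x^2.
Characteristic equation r² - 6r + 9 = 0 has discriminant (-6)² - 4·(9) = 0, so r = 3 is a repeated root.
Hence y_h = (C1 + C2*x)*exp(3*x).
For the particular solution try y_p = A0 + A1*x + A2*x^2. Substituting and matching coefficients of each power of x gives A0 = 28/27, A1 = 28/27, A2 = 4/9, so y_p = 28/27 + 4*x^2/9 + 28*x/27.

y = 28/27 + 4*x**2/9 + 28*x/27 + C1*exp(3*x) + C2*x*exp(3*x)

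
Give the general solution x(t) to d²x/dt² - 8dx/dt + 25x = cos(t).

x = -sin(t)/80 + 3*cos(t)/80 + C1*cos(3*t)*exp(4*t) + C2*exp(4*t)*sin(3*t)

Characteristic equation r² - 8r + 25 = 0 has discriminant (-8)² - 4·(25) = -36 < 0, so r = 4 ± 3i.
Hence x_h = C1*cos(3*t)*exp(4*t) + C2*exp(4*t)*sin(3*t).
Try x_p = A*cos(t) + B*sin(t). Substituting and equating the coefficients of cos(t) and sin(t) gives A = 3/80, B = -1/80, so x_p = -sin(t)/80 + 3*cos(t)/80.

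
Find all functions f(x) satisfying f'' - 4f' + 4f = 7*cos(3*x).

f = -84*sin(3*x)/169 - 35*cos(3*x)/169 + C1*exp(2*x) + C2*x*exp(2*x)

Characteristic equation r² - 4r + 4 = 0 has discriminant (-4)² - 4·(4) = 0, so r = 2 is a repeated root.
Hence f_h = (C1 + C2*x)*exp(2*x).
Try f_p = A*cos(3*x) + B*sin(3*x). Substituting and equating the coefficients of cos(3x) and sin(3x) gives A = -35/169, B = -84/169, so f_p = -84*sin(3*x)/169 - 35*cos(3*x)/169.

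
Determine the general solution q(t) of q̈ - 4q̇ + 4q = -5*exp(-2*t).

q = -5*exp(-2*t)/16 + C1*exp(2*t) + C2*t*exp(2*t)

Characteristic equation r² - 4r + 4 = 0 has discriminant (-4)² - 4·(4) = 0, so r = 2 is a repeated root.
Hence q_h = (C1 + C2*t)*exp(2*t).
Try q_p = A*exp(-2*t). Substituting into the equation and dividing by exp(-2*t) gives A = -5/16, so q_p = -5*exp(-2*t)/16.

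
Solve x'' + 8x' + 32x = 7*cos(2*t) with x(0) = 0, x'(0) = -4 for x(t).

Characteristic equation r² + 8r + 32 = 0 has discriminant (8)² - 4·(32) = -64 < 0, so r = -4 ± 4i.
Hence x_h = C1*cos(4*t)*exp(-4*t) + C2*exp(-4*t)*sin(4*t).
Try x_p = A*cos(2*t) + B*sin(2*t). Substituting and equating the coefficients of cos(2t) and sin(2t) gives A = 49/260, B = 7/65, so x_p = 7*sin(2*t)/65 + 49*cos(2*t)/260.
General solution: x = 7*sin(2*t)/65 + 49*cos(2*t)/260 + C1*cos(4*t)*exp(-4*t) + C2*exp(-4*t)*sin(4*t).
Apply the initial conditions: x(0) = 49/260 + C1 = 0 and x'(0) = 14/65 - 4*C1 + 4*C2 = -4. Solving gives C1 = -49/260, C2 = -323/260.

x = 7*sin(2*t)/65 + 49*cos(2*t)/260 - 323*exp(-4*t)*sin(4*t)/260 - 49*cos(4*t)*exp(-4*t)/260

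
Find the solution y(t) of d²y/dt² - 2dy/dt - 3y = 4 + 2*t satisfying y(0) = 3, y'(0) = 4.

Characteristic equation r² - 2r - 3 = 0 factors as (r + 1)(r - 3) = 0, so r = -1, 3.
Hence y_h = C1*exp(-t) + C2*exp(3*t).
For the particular solution try y_p = A0 + A1*t. Substituting and matching coefficients of each power of t gives A0 = -8/9, A1 = -2/3, so y_p = -8/9 - 2*t/3.
General solution: y = -8/9 - 2*t/3 + C1*exp(-t) + C2*exp(3*t).
Apply the initial conditions: y(0) = -8/9 + C1 + C2 = 3 and y'(0) = -2/3 - C1 + 3*C2 = 4. Solving gives C1 = 7/4, C2 = 77/36.

y = -8/9 - 2*t/3 + 7*exp(-t)/4 + 77*exp(3*t)/36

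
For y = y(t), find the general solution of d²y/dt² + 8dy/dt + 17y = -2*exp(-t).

Characteristic equation r² + 8r + 17 = 0 has discriminant (8)² - 4·(17) = -4 < 0, so r = -4 ± i.
Hence y_h = C1*cos(t)*exp(-4*t) + C2*exp(-4*t)*sin(t).
Try y_p = A*exp(-t). Substituting into the equation and dividing by exp(-t) gives A = -1/5, so y_p = -exp(-t)/5.

y = -exp(-t)/5 + C1*cos(t)*exp(-4*t) + C2*exp(-4*t)*sin(t)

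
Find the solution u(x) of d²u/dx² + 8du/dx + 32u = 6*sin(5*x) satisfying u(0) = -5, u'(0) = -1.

Characteristic equation r² + 8r + 32 = 0 has discriminant (8)² - 4·(32) = -64 < 0, so r = -4 ± 4i.
Hence u_h = C1*cos(4*x)*exp(-4*x) + C2*exp(-4*x)*sin(4*x).
Try u_p = A*cos(5*x) + B*sin(5*x). Substituting and equating the coefficients of cos(5x) and sin(5x) gives A = -240/1649, B = 42/1649, so u_p = -240*cos(5*x)/1649 + 42*sin(5*x)/1649.
General solution: u = -240*cos(5*x)/1649 + 42*sin(5*x)/1649 + C1*cos(4*x)*exp(-4*x) + C2*exp(-4*x)*sin(4*x).
Apply the initial conditions: u(0) = -240/1649 + C1 = -5 and u'(0) = 210/1649 - 4*C1 + 4*C2 = -1. Solving gives C1 = -8005/1649, C2 = -33879/6596.

u = -240*cos(5*x)/1649 + 42*sin(5*x)/1649 - 33879*exp(-4*x)*sin(4*x)/6596 - 8005*cos(4*x)*exp(-4*x)/1649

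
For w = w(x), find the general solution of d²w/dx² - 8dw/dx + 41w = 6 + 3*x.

Characteristic equation r² - 8r + 41 = 0 has discriminant (-8)² - 4·(41) = -100 < 0, so r = 4 ± 5i.
Hence w_h = C1*cos(5*x)*exp(4*x) + C2*exp(4*x)*sin(5*x).
For the particular solution try w_p = A0 + A1*x. Substituting and matching coefficients of each power of x gives A0 = 270/1681, A1 = 3/41, so w_p = 270/1681 + 3*x/41.

w = 270/1681 + 3*x/41 + C1*cos(5*x)*exp(4*x) + C2*exp(4*x)*sin(5*x)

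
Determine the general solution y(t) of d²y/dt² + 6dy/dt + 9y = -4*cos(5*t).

Characteristic equation r² + 6r + 9 = 0 has discriminant (6)² - 4·(9) = 0, so r = -3 is a repeated root.
Hence y_h = (C1 + C2*t)*exp(-3*t).
Try y_p = A*cos(5*t) + B*sin(5*t). Substituting and equating the coefficients of cos(5t) and sin(5t) gives A = 16/289, B = -30/289, so y_p = -30*sin(5*t)/289 + 16*cos(5*t)/289.

y = -30*sin(5*t)/289 + 16*cos(5*t)/289 + C1*exp(-3*t) + C2*t*exp(-3*t)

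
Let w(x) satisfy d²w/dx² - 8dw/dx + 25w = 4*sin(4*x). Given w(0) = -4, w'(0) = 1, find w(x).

w = 36*sin(4*x)/1105 + 128*cos(4*x)/1105 - 4548*cos(3*x)*exp(4*x)/1105 + 19153*exp(4*x)*sin(3*x)/3315

Characteristic equation r² - 8r + 25 = 0 has discriminant (-8)² - 4·(25) = -36 < 0, so r = 4 ± 3i.
Hence w_h = C1*cos(3*x)*exp(4*x) + C2*exp(4*x)*sin(3*x).
Try w_p = A*cos(4*x) + B*sin(4*x). Substituting and equating the coefficients of cos(4x) and sin(4x) gives A = 128/1105, B = 36/1105, so w_p = 36*sin(4*x)/1105 + 128*cos(4*x)/1105.
General solution: w = 36*sin(4*x)/1105 + 128*cos(4*x)/1105 + C1*cos(3*x)*exp(4*x) + C2*exp(4*x)*sin(3*x).
Apply the initial conditions: w(0) = 128/1105 + C1 = -4 and w'(0) = 144/1105 + 3*C2 + 4*C1 = 1. Solving gives C1 = -4548/1105, C2 = 19153/3315.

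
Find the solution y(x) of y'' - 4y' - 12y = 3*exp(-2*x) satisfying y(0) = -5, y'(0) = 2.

y = -259*exp(-2*x)/64 - 61*exp(6*x)/64 - 3*x*exp(-2*x)/8

Characteristic equation r² - 4r - 12 = 0 factors as (r - 6)(r + 2) = 0, so r = 6, -2.
Hence y_h = C1*exp(6*x) + C2*exp(-2*x).
Since exp(-2*x) solves the homogeneous equation (r = -2 is a root of multiplicity 1), multiply the trial by x. Try y_p = A*x*exp(-2*x). Substituting into the equation and dividing by exp(-2*x) gives A = -3/8, so y_p = -3*x*exp(-2*x)/8.
General solution: y = C1*exp(6*x) + C2*exp(-2*x) - 3*x*exp(-2*x)/8.
Apply the initial conditions: y(0) = C1 + C2 = -5 and y'(0) = -3/8 - 2*C2 + 6*C1 = 2. Solving gives C1 = -61/64, C2 = -259/64.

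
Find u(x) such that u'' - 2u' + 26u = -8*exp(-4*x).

u = -4*exp(-4*x)/25 + C1*cos(5*x)*exp(x) + C2*exp(x)*sin(5*x)

Characteristic equation r² - 2r + 26 = 0 has discriminant (-2)² - 4·(26) = -100 < 0, so r = 1 ± 5i.
Hence u_h = C1*cos(5*x)*exp(x) + C2*exp(x)*sin(5*x).
Try u_p = A*exp(-4*x). Substituting into the equation and dividing by exp(-4*x) gives A = -4/25, so u_p = -4*exp(-4*x)/25.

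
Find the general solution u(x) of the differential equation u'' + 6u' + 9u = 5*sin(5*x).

Characteristic equation r² + 6r + 9 = 0 has discriminant (6)² - 4·(9) = 0, so r = -3 is a repeated root.
Hence u_h = (C1 + C2*x)*exp(-3*x).
Try u_p = A*cos(5*x) + B*sin(5*x). Substituting and equating the coefficients of cos(5x) and sin(5x) gives A = -75/578, B = -20/289, so u_p = -75*cos(5*x)/578 - 20*sin(5*x)/289.

u = -75*cos(5*x)/578 - 20*sin(5*x)/289 + C1*exp(-3*x) + C2*x*exp(-3*x)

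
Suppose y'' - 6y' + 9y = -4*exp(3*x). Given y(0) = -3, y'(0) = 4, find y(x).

y = -3*exp(3*x) - 2*x**2*exp(3*x) + 13*x*exp(3*x)

Characteristic equation r² - 6r + 9 = 0 has discriminant (-6)² - 4·(9) = 0, so r = 3 is a repeated root.
Hence y_h = (C1 + C2*x)*exp(3*x).
Since exp(3*x) solves the homogeneous equation (r = 3 is a root of multiplicity 2), multiply the trial by x^2. Try y_p = A*x^2*exp(3*x). Substituting into the equation and dividing by exp(3*x) gives A = -2, so y_p = -2*x^2*exp(3*x).
General solution: y = C1*exp(3*x) - 2*x^2*exp(3*x) + C2*x*exp(3*x).
Apply the initial conditions: y(0) = C1 = -3 and y'(0) = C2 + 3*C1 = 4. Solving gives C1 = -3, C2 = 13.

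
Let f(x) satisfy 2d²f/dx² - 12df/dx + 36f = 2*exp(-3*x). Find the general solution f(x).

f = exp(-3*x)/45 + C1*cos(3*x)*exp(3*x) + C2*exp(3*x)*sin(3*x)

Divide through by 2: f'' - 6f' + 18f = exp(-3*x).
Characteristic equation r² - 6r + 18 = 0 has discriminant (-6)² - 4·(18) = -36 < 0, so r = 3 ± 3i.
Hence f_h = C1*cos(3*x)*exp(3*x) + C2*exp(3*x)*sin(3*x).
Try f_p = A*exp(-3*x). Substituting into the equation and dividing by exp(-3*x) gives A = 1/45, so f_p = exp(-3*x)/45.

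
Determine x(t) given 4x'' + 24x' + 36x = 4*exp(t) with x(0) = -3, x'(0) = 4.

x = -49*exp(-3*t)/16 + exp(t)/16 - 21*t*exp(-3*t)/4

Divide through by 4: x'' + 6x' + 9x = exp(t).
Characteristic equation r² + 6r + 9 = 0 has discriminant (6)² - 4·(9) = 0, so r = -3 is a repeated root.
Hence x_h = (C1 + C2*t)*exp(-3*t).
Try x_p = A*exp(t). Substituting into the equation and dividing by exp(t) gives A = 1/16, so x_p = exp(t)/16.
General solution: x = exp(t)/16 + C1*exp(-3*t) + C2*t*exp(-3*t).
Apply the initial conditions: x(0) = 1/16 + C1 = -3 and x'(0) = 1/16 + C2 - 3*C1 = 4. Solving gives C1 = -49/16, C2 = -21/4.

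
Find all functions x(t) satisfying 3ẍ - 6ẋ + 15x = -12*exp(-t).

x = -exp(-t)/2 + C1*cos(2*t)*exp(t) + C2*exp(t)*sin(2*t)

Divide through by 3: x'' - 2x' + 5x = -4*exp(-t).
Characteristic equation r² - 2r + 5 = 0 has discriminant (-2)² - 4·(5) = -16 < 0, so r = 1 ± 2i.
Hence x_h = C1*cos(2*t)*exp(t) + C2*exp(t)*sin(2*t).
Try x_p = A*exp(-t). Substituting into the equation and dividing by exp(-t) gives A = -1/2, so x_p = -exp(-t)/2.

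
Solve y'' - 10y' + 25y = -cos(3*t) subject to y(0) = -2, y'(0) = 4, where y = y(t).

Characteristic equation r² - 10r + 25 = 0 has discriminant (-10)² - 4·(25) = 0, so r = 5 is a repeated root.
Hence y_h = (C1 + C2*t)*exp(5*t).
Try y_p = A*cos(3*t) + B*sin(3*t). Substituting and equating the coefficients of cos(3t) and sin(3t) gives A = -4/289, B = 15/578, so y_p = -4*cos(3*t)/289 + 15*sin(3*t)/578.
General solution: y = -4*cos(3*t)/289 + 15*sin(3*t)/578 + C1*exp(5*t) + C2*t*exp(5*t).
Apply the initial conditions: y(0) = -4/289 + C1 = -2 and y'(0) = 45/578 + C2 + 5*C1 = 4. Solving gives C1 = -574/289, C2 = 471/34.

y = -574*exp(5*t)/289 - 4*cos(3*t)/289 + 15*sin(3*t)/578 + 471*t*exp(5*t)/34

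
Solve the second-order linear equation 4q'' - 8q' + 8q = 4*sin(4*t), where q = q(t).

Divide through by 4: q'' - 2q' + 2q = sin(4*t).
Characteristic equation r² - 2r + 2 = 0 has discriminant (-2)² - 4·(2) = -4 < 0, so r = 1 ± i.
Hence q_h = C1*cos(t)*exp(t) + C2*exp(t)*sin(t).
Try q_p = A*cos(4*t) + B*sin(4*t). Substituting and equating the coefficients of cos(4t) and sin(4t) gives A = 2/65, B = -7/130, so q_p = -7*sin(4*t)/130 + 2*cos(4*t)/65.

q = -7*sin(4*t)/130 + 2*cos(4*t)/65 + C1*cos(t)*exp(t) + C2*exp(t)*sin(t)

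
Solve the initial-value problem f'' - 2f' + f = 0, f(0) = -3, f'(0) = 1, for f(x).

Characteristic equation r² - 2r + 1 = 0 has discriminant (-2)² - 4·(1) = 0, so r = 1 is a repeated root.
Hence f_h = (C1 + C2*x)*exp(x).
Apply the initial conditions: f(0) = C1 = -3 and f'(0) = C1 + C2 = 1. Solving gives C1 = -3, C2 = 4.

f = -3*exp(x) + 4*x*exp(x)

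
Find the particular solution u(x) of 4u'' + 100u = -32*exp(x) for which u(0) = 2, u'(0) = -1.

u = -9*sin(5*x)/65 - 4*exp(x)/13 + 30*cos(5*x)/13

Divide through by 4: u'' + 25u = -8*exp(x).
Characteristic equation r² + 25 = 0 has discriminant (0)² - 4·(25) = -100 < 0, so r = ± 5i.
Hence u_h = C1*cos(5*x) + C2*sin(5*x).
Try u_p = A*exp(x). Substituting into the equation and dividing by exp(x) gives A = -4/13, so u_p = -4*exp(x)/13.
General solution: u = -4*exp(x)/13 + C1*cos(5*x) + C2*sin(5*x).
Apply the initial conditions: u(0) = -4/13 + C1 = 2 and u'(0) = -4/13 + 5*C2 = -1. Solving gives C1 = 30/13, C2 = -9/65.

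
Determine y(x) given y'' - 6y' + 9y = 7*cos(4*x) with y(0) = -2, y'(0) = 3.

Characteristic equation r² - 6r + 9 = 0 has discriminant (-6)² - 4·(9) = 0, so r = 3 is a repeated root.
Hence y_h = (C1 + C2*x)*exp(3*x).
Try y_p = A*cos(4*x) + B*sin(4*x). Substituting and equating the coefficients of cos(4x) and sin(4x) gives A = -49/625, B = -168/625, so y_p = -168*sin(4*x)/625 - 49*cos(4*x)/625.
General solution: y = -168*sin(4*x)/625 - 49*cos(4*x)/625 + C1*exp(3*x) + C2*x*exp(3*x).
Apply the initial conditions: y(0) = -49/625 + C1 = -2 and y'(0) = -672/625 + C2 + 3*C1 = 3. Solving gives C1 = -1201/625, C2 = 246/25.

y = -1201*exp(3*x)/625 - 168*sin(4*x)/625 - 49*cos(4*x)/625 + 246*x*exp(3*x)/25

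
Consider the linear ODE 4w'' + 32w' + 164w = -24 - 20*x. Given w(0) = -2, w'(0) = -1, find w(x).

Divide through by 4: w'' + 8w' + 41w = -6 - 5*x.
Characteristic equation r² + 8r + 41 = 0 has discriminant (8)² - 4·(41) = -100 < 0, so r = -4 ± 5i.
Hence w_h = C1*cos(5*x)*exp(-4*x) + C2*exp(-4*x)*sin(5*x).
For the particular solution try w_p = A0 + A1*x. Substituting and matching coefficients of each power of x gives A0 = -206/1681, A1 = -5/41, so w_p = -206/1681 - 5*x/41.
General solution: w = -206/1681 - 5*x/41 + C1*cos(5*x)*exp(-4*x) + C2*exp(-4*x)*sin(5*x).
Apply the initial conditions: w(0) = -206/1681 + C1 = -2 and w'(0) = -5/41 - 4*C1 + 5*C2 = -1. Solving gives C1 = -3156/1681, C2 = -2820/1681.

w = -206/1681 - 5*x/41 - 3156*cos(5*x)*exp(-4*x)/1681 - 2820*exp(-4*x)*sin(5*x)/1681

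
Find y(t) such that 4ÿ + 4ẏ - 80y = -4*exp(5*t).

y = -exp(5*t)/10 + C1*exp(4*t) + C2*exp(-5*t)

Divide through by 4: y'' + y' - 20y = -exp(5*t).
Characteristic equation r² + r - 20 = 0 factors as (r - 4)(r + 5) = 0, so r = 4, -5.
Hence y_h = C1*exp(4*t) + C2*exp(-5*t).
Try y_p = A*exp(5*t). Substituting into the equation and dividing by exp(5*t) gives A = -1/10, so y_p = -exp(5*t)/10.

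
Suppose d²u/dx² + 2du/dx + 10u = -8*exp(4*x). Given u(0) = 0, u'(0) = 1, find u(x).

u = -4*exp(4*x)/17 + 4*cos(3*x)*exp(-x)/17 + 37*exp(-x)*sin(3*x)/51

Characteristic equation r² + 2r + 10 = 0 has discriminant (2)² - 4·(10) = -36 < 0, so r = -1 ± 3i.
Hence u_h = C1*cos(3*x)*exp(-x) + C2*exp(-x)*sin(3*x).
Try u_p = A*exp(4*x). Substituting into the equation and dividing by exp(4*x) gives A = -4/17, so u_p = -4*exp(4*x)/17.
General solution: u = -4*exp(4*x)/17 + C1*cos(3*x)*exp(-x) + C2*exp(-x)*sin(3*x).
Apply the initial conditions: u(0) = -4/17 + C1 = 0 and u'(0) = -16/17 - C1 + 3*C2 = 1. Solving gives C1 = 4/17, C2 = 37/51.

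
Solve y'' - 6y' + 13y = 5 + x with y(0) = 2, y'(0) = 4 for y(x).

y = 71/169 + x/13 - 69*exp(3*x)*sin(2*x)/169 + 267*cos(2*x)*exp(3*x)/169

Characteristic equation r² - 6r + 13 = 0 has discriminant (-6)² - 4·(13) = -16 < 0, so r = 3 ± 2i.
Hence y_h = C1*cos(2*x)*exp(3*x) + C2*exp(3*x)*sin(2*x).
For the particular solution try y_p = A0 + A1*x. Substituting and matching coefficients of each power of x gives A0 = 71/169, A1 = 1/13, so y_p = 71/169 + x/13.
General solution: y = 71/169 + x/13 + C1*cos(2*x)*exp(3*x) + C2*exp(3*x)*sin(2*x).
Apply the initial conditions: y(0) = 71/169 + C1 = 2 and y'(0) = 1/13 + 2*C2 + 3*C1 = 4. Solving gives C1 = 267/169, C2 = -69/169.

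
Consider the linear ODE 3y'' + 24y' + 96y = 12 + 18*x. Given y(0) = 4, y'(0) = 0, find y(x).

Divide through by 3: y'' + 8y' + 32y = 4 + 6*x.
Characteristic equation r² + 8r + 32 = 0 has discriminant (8)² - 4·(32) = -64 < 0, so r = -4 ± 4i.
Hence y_h = C1*cos(4*x)*exp(-4*x) + C2*exp(-4*x)*sin(4*x).
For the particular solution try y_p = A0 + A1*x. Substituting and matching coefficients of each power of x gives A0 = 5/64, A1 = 3/16, so y_p = 5/64 + 3*x/16.
General solution: y = 5/64 + 3*x/16 + C1*cos(4*x)*exp(-4*x) + C2*exp(-4*x)*sin(4*x).
Apply the initial conditions: y(0) = 5/64 + C1 = 4 and y'(0) = 3/16 - 4*C1 + 4*C2 = 0. Solving gives C1 = 251/64, C2 = 31/8.

y = 5/64 + 3*x/16 + 31*exp(-4*x)*sin(4*x)/8 + 251*cos(4*x)*exp(-4*x)/64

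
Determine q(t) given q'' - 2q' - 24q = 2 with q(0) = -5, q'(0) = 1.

q = -1/12 - 61*exp(-4*t)/20 - 28*exp(6*t)/15

Characteristic equation r² - 2r - 24 = 0 factors as (r - 6)(r + 4) = 0, so r = 6, -4.
Hence q_h = C1*exp(6*t) + C2*exp(-4*t).
For the particular solution try q_p = A0. Substituting and matching coefficients of each power of t gives A0 = -1/12, so q_p = -1/12.
General solution: q = -1/12 + C1*exp(6*t) + C2*exp(-4*t).
Apply the initial conditions: q(0) = -1/12 + C1 + C2 = -5 and q'(0) = -4*C2 + 6*C1 = 1. Solving gives C1 = -28/15, C2 = -61/20.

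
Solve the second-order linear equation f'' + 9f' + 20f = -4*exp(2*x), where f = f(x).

f = -2*exp(2*x)/21 + C1*exp(-5*x) + C2*exp(-4*x)

Characteristic equation r² + 9r + 20 = 0 factors as (r + 5)(r + 4) = 0, so r = -5, -4.
Hence f_h = C1*exp(-5*x) + C2*exp(-4*x).
Try f_p = A*exp(2*x). Substituting into the equation and dividing by exp(2*x) gives A = -2/21, so f_p = -2*exp(2*x)/21.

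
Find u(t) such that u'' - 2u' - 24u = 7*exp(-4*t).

Characteristic equation r² - 2r - 24 = 0 factors as (r - 6)(r + 4) = 0, so r = 6, -4.
Hence u_h = C1*exp(6*t) + C2*exp(-4*t).
Since exp(-4*t) solves the homogeneous equation (r = -4 is a root of multiplicity 1), multiply the trial by t. Try u_p = A*t*exp(-4*t). Substituting into the equation and dividing by exp(-4*t) gives A = -7/10, so u_p = -7*t*exp(-4*t)/10.

u = C1*exp(6*t) + C2*exp(-4*t) - 7*t*exp(-4*t)/10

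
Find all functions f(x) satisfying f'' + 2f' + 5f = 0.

Characteristic equation r² + 2r + 5 = 0 has discriminant (2)² - 4·(5) = -16 < 0, so r = -1 ± 2i.
Hence f_h = C1*cos(2*x)*exp(-x) + C2*exp(-x)*sin(2*x).

f = C1*cos(2*x)*exp(-x) + C2*exp(-x)*sin(2*x)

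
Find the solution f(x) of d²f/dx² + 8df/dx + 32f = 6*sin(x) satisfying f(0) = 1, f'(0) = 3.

Characteristic equation r² + 8r + 32 = 0 has discriminant (8)² - 4·(32) = -64 < 0, so r = -4 ± 4i.
Hence f_h = C1*cos(4*x)*exp(-4*x) + C2*exp(-4*x)*sin(4*x).
Try f_p = A*cos(x) + B*sin(x). Substituting and equating the coefficients of cos(x) and sin(x) gives A = -48/1025, B = 186/1025, so f_p = -48*cos(x)/1025 + 186*sin(x)/1025.
General solution: f = -48*cos(x)/1025 + 186*sin(x)/1025 + C1*cos(4*x)*exp(-4*x) + C2*exp(-4*x)*sin(4*x).
Apply the initial conditions: f(0) = -48/1025 + C1 = 1 and f'(0) = 186/1025 - 4*C1 + 4*C2 = 3. Solving gives C1 = 1073/1025, C2 = 7181/4100.

f = -48*cos(x)/1025 + 186*sin(x)/1025 + 1073*cos(4*x)*exp(-4*x)/1025 + 7181*exp(-4*x)*sin(4*x)/4100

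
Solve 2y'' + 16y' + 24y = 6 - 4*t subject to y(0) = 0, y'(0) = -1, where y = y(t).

y = 13/36 - 3*exp(-2*t)/4 - t/6 + 7*exp(-6*t)/18

Divide through by 2: y'' + 8y' + 12y = 3 - 2*t.
Characteristic equation r² + 8r + 12 = 0 factors as (r + 6)(r + 2) = 0, so r = -6, -2.
Hence y_h = C1*exp(-6*t) + C2*exp(-2*t).
For the particular solution try y_p = A0 + A1*t. Substituting and matching coefficients of each power of t gives A0 = 13/36, A1 = -1/6, so y_p = 13/36 - t/6.
General solution: y = 13/36 - t/6 + C1*exp(-6*t) + C2*exp(-2*t).
Apply the initial conditions: y(0) = 13/36 + C1 + C2 = 0 and y'(0) = -1/6 - 6*C1 - 2*C2 = -1. Solving gives C1 = 7/18, C2 = -3/4.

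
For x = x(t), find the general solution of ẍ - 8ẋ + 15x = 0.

x = C1*exp(3*t) + C2*exp(5*t)

Characteristic equation r² - 8r + 15 = 0 factors as (r - 3)(r - 5) = 0, so r = 3, 5.
Hence x_h = C1*exp(3*t) + C2*exp(5*t).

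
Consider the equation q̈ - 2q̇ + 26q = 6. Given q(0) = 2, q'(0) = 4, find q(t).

Characteristic equation r² - 2r + 26 = 0 has discriminant (-2)² - 4·(26) = -100 < 0, so r = 1 ± 5i.
Hence q_h = C1*cos(5*t)*exp(t) + C2*exp(t)*sin(5*t).
For the particular solution try q_p = A0. Substituting and matching coefficients of each power of t gives A0 = 3/13, so q_p = 3/13.
General solution: q = 3/13 + C1*cos(5*t)*exp(t) + C2*exp(t)*sin(5*t).
Apply the initial conditions: q(0) = 3/13 + C1 = 2 and q'(0) = C1 + 5*C2 = 4. Solving gives C1 = 23/13, C2 = 29/65.

q = 3/13 + 23*cos(5*t)*exp(t)/13 + 29*exp(t)*sin(5*t)/65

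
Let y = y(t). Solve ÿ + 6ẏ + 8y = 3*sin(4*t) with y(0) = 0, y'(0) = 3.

Characteristic equation r² + 6r + 8 = 0 factors as (r + 2)(r + 4) = 0, so r = -2, -4.
Hence y_h = C1*exp(-2*t) + C2*exp(-4*t).
Try y_p = A*cos(4*t) + B*sin(4*t). Substituting and equating the coefficients of cos(4t) and sin(4t) gives A = -9/80, B = -3/80, so y_p = -9*cos(4*t)/80 - 3*sin(4*t)/80.
General solution: y = -9*cos(4*t)/80 - 3*sin(4*t)/80 + C1*exp(-2*t) + C2*exp(-4*t).
Apply the initial conditions: y(0) = -9/80 + C1 + C2 = 0 and y'(0) = -3/20 - 4*C2 - 2*C1 = 3. Solving gives C1 = 9/5, C2 = -27/16.

y = -27*exp(-4*t)/16 - 9*cos(4*t)/80 - 3*sin(4*t)/80 + 9*exp(-2*t)/5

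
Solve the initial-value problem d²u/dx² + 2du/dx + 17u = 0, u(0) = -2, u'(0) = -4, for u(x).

u = -2*cos(4*x)*exp(-x) - 3*exp(-x)*sin(4*x)/2

Characteristic equation r² + 2r + 17 = 0 has discriminant (2)² - 4·(17) = -64 < 0, so r = -1 ± 4i.
Hence u_h = C1*cos(4*x)*exp(-x) + C2*exp(-x)*sin(4*x).
Apply the initial conditions: u(0) = C1 = -2 and u'(0) = -C1 + 4*C2 = -4. Solving gives C1 = -2, C2 = -3/2.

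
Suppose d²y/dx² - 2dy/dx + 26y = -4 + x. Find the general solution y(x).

y = -51/338 + x/26 + C1*cos(5*x)*exp(x) + C2*exp(x)*sin(5*x)

Characteristic equation r² - 2r + 26 = 0 has discriminant (-2)² - 4·(26) = -100 < 0, so r = 1 ± 5i.
Hence y_h = C1*cos(5*x)*exp(x) + C2*exp(x)*sin(5*x).
For the particular solution try y_p = A0 + A1*x. Substituting and matching coefficients of each power of x gives A0 = -51/338, A1 = 1/26, so y_p = -51/338 + x/26.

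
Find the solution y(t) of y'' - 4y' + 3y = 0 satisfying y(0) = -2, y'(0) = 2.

y = -4*exp(t) + 2*exp(3*t)

Characteristic equation r² - 4r + 3 = 0 factors as (r - 1)(r - 3) = 0, so r = 1, 3.
Hence y_h = C1*exp(t) + C2*exp(3*t).
Apply the initial conditions: y(0) = C1 + C2 = -2 and y'(0) = C1 + 3*C2 = 2. Solving gives C1 = -4, C2 = 2.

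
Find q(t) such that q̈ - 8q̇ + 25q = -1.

Characteristic equation r² - 8r + 25 = 0 has discriminant (-8)² - 4·(25) = -36 < 0, so r = 4 ± 3i.
Hence q_h = C1*cos(3*t)*exp(4*t) + C2*exp(4*t)*sin(3*t).
For the particular solution try q_p = A0. Substituting and matching coefficients of each power of t gives A0 = -1/25, so q_p = -1/25.

q = -1/25 + C1*cos(3*t)*exp(4*t) + C2*exp(4*t)*sin(3*t)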